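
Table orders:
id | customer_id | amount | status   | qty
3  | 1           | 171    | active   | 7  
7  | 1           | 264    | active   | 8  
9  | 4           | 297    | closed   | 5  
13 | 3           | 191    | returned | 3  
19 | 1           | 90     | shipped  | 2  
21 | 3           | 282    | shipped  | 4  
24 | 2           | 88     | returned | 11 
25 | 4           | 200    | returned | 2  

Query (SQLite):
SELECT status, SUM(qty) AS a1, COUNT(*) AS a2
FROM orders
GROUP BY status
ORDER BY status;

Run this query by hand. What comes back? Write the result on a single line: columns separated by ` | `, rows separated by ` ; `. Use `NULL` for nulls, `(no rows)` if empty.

Group orders by status.
Per group compute: SUM(qty), COUNT(*).
  active: ids {3, 7} → SUM(qty)=15, COUNT(*)=2
  closed: ids {9} → SUM(qty)=5, COUNT(*)=1
  returned: ids {13, 24, 25} → SUM(qty)=16, COUNT(*)=3
  shipped: ids {19, 21} → SUM(qty)=6, COUNT(*)=2

active | 15 | 2 ; closed | 5 | 1 ; returned | 16 | 3 ; shipped | 6 | 2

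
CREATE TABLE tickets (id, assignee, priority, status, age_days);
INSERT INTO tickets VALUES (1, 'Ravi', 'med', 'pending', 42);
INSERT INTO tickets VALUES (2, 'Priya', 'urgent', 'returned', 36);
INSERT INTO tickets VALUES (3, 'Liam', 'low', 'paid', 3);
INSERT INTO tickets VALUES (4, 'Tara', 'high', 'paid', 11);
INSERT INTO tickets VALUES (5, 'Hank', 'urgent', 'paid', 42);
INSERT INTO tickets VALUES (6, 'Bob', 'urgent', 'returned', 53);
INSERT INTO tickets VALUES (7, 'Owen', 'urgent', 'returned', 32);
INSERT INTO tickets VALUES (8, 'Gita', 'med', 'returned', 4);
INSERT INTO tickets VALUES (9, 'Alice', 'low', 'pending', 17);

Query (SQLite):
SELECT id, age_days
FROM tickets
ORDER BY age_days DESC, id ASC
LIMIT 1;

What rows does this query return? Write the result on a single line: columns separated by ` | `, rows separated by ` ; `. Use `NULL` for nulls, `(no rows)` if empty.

6 | 53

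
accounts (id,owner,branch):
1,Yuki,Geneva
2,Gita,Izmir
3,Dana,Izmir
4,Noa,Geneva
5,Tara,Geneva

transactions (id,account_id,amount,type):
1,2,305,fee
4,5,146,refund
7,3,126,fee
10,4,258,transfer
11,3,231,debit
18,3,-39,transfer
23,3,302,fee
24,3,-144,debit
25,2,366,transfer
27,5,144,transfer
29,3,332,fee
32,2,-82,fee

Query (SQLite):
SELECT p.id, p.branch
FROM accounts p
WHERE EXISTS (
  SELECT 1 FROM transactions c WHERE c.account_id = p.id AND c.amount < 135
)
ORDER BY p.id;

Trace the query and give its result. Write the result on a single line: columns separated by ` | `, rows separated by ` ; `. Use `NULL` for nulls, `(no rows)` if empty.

For each accounts row, check whether any transactions with matching account_id has amount < 135.
Keep rows where that is true.

2 | Izmir ; 3 | Izmir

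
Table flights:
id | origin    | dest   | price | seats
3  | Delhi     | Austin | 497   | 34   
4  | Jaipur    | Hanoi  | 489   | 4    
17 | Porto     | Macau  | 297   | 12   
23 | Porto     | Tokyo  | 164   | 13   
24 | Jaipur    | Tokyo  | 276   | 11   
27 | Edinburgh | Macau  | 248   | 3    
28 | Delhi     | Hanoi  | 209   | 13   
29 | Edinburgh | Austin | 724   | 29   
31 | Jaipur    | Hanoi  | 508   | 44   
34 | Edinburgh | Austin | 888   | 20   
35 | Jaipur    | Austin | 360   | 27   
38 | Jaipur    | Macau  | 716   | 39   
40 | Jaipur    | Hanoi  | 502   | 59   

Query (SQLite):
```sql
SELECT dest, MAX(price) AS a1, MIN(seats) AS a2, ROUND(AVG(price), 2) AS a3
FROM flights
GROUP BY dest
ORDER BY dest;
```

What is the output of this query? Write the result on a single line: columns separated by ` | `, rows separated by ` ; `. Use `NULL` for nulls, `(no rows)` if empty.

Group flights by dest.
Per group compute: MAX(price), MIN(seats), ROUND(AVG(price), 2).
  Austin: ids {3, 29, 34, 35} → MAX(price)=888, MIN(seats)=20, ROUND(AVG(price), 2)=617.25
  Hanoi: ids {4, 28, 31, 40} → MAX(price)=508, MIN(seats)=4, ROUND(AVG(price), 2)=427
  Macau: ids {17, 27, 38} → MAX(price)=716, MIN(seats)=3, ROUND(AVG(price), 2)=420.33
  Tokyo: ids {23, 24} → MAX(price)=276, MIN(seats)=11, ROUND(AVG(price), 2)=220

Austin | 888 | 20 | 617.25 ; Hanoi | 508 | 4 | 427 ; Macau | 716 | 3 | 420.33 ; Tokyo | 276 | 11 | 220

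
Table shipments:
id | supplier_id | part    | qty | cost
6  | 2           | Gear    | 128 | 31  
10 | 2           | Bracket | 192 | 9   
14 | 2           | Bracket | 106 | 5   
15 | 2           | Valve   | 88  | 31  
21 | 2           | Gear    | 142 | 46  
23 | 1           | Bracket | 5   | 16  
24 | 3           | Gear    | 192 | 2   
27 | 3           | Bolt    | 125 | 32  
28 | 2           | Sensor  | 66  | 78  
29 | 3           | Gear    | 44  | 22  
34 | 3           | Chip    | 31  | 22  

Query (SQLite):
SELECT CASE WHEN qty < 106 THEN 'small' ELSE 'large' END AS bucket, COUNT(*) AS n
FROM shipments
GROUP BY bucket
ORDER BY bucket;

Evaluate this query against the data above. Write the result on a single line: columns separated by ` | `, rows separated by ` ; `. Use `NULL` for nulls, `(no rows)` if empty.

Bucket rows by qty < 106 → 'small' else 'large'; count each bucket.

large | 6 ; small | 5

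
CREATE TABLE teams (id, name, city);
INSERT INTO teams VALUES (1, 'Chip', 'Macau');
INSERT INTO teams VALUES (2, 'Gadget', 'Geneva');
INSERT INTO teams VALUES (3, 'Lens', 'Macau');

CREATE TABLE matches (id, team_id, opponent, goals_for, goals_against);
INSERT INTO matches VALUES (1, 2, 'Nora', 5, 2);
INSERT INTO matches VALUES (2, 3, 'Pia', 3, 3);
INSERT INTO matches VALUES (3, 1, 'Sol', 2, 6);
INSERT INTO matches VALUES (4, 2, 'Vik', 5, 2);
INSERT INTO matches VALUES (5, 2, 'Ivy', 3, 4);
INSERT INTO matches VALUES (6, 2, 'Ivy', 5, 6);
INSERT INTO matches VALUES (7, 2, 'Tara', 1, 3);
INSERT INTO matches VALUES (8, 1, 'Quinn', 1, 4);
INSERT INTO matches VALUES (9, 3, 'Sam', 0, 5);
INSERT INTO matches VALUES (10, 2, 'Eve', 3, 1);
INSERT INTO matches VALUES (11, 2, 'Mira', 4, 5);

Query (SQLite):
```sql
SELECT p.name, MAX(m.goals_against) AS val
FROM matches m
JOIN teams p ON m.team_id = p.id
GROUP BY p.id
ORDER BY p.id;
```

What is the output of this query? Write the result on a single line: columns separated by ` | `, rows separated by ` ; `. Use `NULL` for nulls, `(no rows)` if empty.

Join each matches row to its teams via team_id.
Group joined rows by teams.id; compute MAX(m.goals_against) per group.
  1: ids {3, 8} → MAX(m.goals_against)=6
  2: ids {1, 4, 5, 6, 7, 10, 11} → MAX(m.goals_against)=6
  3: ids {2, 9} → MAX(m.goals_against)=5

Chip | 6 ; Gadget | 6 ; Lens | 5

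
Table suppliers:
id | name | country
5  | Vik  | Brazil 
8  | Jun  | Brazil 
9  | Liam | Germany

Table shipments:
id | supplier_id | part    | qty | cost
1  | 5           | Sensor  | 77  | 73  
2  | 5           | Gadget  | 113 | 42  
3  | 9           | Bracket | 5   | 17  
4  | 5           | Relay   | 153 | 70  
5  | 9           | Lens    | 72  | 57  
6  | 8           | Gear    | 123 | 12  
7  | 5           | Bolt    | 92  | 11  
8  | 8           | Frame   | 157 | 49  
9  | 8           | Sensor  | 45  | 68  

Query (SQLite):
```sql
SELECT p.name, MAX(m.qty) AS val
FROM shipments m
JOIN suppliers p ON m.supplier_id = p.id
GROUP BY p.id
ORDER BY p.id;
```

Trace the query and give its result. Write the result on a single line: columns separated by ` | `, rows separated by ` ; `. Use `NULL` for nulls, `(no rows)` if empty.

Join each shipments row to its suppliers via supplier_id.
Group joined rows by suppliers.id; compute MAX(m.qty) per group.
  5: ids {1, 2, 4, 7} → MAX(m.qty)=153
  8: ids {6, 8, 9} → MAX(m.qty)=157
  9: ids {3, 5} → MAX(m.qty)=72

Vik | 153 ; Jun | 157 ; Liam | 72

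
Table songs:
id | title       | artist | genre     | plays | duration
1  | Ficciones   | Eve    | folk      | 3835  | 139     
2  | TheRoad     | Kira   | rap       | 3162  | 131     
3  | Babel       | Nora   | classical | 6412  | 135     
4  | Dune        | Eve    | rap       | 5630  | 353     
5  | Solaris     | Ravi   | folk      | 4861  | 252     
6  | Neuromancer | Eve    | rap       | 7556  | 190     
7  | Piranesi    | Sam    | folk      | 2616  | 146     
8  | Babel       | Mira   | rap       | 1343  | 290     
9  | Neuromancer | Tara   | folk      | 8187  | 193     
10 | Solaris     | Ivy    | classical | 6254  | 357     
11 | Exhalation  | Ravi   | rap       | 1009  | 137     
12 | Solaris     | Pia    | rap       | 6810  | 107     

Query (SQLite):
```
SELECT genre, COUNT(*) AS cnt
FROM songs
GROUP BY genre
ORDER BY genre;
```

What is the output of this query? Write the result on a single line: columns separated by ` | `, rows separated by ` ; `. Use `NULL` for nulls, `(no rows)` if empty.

classical | 2 ; folk | 4 ; rap | 6

Partition songs by genre; compute COUNT(*) within each group.
  classical: ids {3, 10} → COUNT(*)=2
  folk: ids {1, 5, 7, 9} → COUNT(*)=4
  rap: ids {2, 4, 6, 8, 11, 12} → COUNT(*)=6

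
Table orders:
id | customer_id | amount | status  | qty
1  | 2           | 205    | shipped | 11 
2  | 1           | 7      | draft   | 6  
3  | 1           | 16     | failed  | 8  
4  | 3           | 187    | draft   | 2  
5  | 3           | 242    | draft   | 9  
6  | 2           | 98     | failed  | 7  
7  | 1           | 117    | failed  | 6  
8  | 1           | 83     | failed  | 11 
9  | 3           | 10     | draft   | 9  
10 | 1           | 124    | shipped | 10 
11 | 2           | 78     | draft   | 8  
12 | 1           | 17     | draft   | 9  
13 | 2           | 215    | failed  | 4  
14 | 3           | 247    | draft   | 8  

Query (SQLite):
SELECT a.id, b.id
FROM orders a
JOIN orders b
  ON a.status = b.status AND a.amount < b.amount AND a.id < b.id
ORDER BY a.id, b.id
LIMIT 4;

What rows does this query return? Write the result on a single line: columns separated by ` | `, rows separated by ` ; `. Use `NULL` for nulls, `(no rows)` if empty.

2 | 4 ; 2 | 5 ; 2 | 9 ; 2 | 11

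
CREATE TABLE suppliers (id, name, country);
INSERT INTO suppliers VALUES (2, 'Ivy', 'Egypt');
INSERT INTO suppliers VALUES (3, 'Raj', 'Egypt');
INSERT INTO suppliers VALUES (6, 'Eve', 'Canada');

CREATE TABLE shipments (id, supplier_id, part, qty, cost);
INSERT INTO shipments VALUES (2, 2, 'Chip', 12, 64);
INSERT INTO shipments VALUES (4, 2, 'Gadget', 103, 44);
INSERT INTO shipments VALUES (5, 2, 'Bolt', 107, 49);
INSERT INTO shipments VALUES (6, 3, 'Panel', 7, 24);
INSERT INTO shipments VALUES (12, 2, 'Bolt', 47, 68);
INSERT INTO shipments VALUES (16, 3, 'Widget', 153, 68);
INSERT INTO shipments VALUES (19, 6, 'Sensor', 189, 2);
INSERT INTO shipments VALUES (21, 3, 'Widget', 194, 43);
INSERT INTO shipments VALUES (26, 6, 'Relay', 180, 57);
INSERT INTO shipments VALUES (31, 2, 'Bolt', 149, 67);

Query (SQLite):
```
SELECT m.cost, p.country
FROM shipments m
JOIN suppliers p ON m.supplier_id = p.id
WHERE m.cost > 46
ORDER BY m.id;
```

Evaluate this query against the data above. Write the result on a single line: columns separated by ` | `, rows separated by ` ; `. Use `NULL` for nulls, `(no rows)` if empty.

64 | Egypt ; 49 | Egypt ; 68 | Egypt ; 68 | Egypt ; 57 | Canada ; 67 | Egypt

Each shipments row matches the suppliers row where supplier_id = suppliers.id.
Then keep rows with m.cost > 46.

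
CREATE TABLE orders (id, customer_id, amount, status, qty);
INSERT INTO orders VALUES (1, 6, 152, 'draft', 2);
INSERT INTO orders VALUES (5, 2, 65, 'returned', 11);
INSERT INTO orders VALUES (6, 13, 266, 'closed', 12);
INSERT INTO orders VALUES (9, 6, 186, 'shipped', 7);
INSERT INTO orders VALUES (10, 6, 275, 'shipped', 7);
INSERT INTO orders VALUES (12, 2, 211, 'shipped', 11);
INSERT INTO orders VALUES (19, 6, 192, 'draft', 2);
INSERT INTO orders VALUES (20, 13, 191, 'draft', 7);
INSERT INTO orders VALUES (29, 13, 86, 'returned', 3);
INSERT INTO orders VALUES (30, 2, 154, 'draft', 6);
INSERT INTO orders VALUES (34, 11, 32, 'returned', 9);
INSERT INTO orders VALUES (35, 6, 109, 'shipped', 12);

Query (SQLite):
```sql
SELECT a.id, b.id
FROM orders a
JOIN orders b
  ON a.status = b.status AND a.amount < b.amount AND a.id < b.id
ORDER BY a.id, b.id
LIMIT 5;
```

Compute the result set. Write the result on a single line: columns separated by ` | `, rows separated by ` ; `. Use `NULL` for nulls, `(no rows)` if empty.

Pairs (a,b) with same status, a.amount < b.amount, a.id < b.id.
status groups: closed:{6} draft:{1,19,20,30} returned:{5,29,34} shipped:{9,10,12,35}
Ordered by (a.id, b.id); first 5.

1 | 19 ; 1 | 20 ; 1 | 30 ; 5 | 29 ; 9 | 10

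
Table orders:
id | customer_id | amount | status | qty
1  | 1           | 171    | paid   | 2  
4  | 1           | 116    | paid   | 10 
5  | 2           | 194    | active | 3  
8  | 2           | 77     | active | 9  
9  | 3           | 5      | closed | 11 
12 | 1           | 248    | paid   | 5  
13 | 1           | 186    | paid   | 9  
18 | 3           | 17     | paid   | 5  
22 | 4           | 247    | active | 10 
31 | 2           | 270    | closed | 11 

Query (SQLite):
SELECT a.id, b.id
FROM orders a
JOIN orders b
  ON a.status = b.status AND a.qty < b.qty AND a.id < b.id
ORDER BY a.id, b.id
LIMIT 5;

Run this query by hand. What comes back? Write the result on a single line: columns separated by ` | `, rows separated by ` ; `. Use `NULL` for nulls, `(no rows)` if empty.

1 | 4 ; 1 | 12 ; 1 | 13 ; 1 | 18 ; 5 | 8

Pairs (a,b) with same status, a.qty < b.qty, a.id < b.id.
status groups: active:{5,8,22} closed:{9,31} paid:{1,4,12,13,18}
Ordered by (a.id, b.id); first 5.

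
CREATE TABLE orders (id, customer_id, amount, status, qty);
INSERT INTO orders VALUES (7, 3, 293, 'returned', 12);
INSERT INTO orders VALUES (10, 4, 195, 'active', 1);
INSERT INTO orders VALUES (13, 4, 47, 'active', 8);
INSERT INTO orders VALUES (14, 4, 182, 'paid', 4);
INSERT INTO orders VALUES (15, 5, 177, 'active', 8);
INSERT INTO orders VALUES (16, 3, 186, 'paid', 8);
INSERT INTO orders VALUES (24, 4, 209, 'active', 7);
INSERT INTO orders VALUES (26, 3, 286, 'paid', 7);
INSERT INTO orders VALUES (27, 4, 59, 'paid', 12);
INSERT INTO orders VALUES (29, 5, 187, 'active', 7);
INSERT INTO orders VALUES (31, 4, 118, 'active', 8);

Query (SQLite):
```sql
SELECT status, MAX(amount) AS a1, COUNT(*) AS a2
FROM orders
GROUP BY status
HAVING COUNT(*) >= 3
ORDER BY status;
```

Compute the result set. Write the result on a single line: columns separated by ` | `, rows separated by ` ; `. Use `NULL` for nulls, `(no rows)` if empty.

Group orders by status.
Per group compute: MAX(amount), COUNT(*).
HAVING: drop groups with fewer than 3 rows.
  active: ids {10, 13, 15, 24, 29, 31} → MAX(amount)=209, COUNT(*)=6
  paid: ids {14, 16, 26, 27} → MAX(amount)=286, COUNT(*)=4
  returned: ids {7} → MAX(amount)=293, COUNT(*)=1

active | 209 | 6 ; paid | 286 | 4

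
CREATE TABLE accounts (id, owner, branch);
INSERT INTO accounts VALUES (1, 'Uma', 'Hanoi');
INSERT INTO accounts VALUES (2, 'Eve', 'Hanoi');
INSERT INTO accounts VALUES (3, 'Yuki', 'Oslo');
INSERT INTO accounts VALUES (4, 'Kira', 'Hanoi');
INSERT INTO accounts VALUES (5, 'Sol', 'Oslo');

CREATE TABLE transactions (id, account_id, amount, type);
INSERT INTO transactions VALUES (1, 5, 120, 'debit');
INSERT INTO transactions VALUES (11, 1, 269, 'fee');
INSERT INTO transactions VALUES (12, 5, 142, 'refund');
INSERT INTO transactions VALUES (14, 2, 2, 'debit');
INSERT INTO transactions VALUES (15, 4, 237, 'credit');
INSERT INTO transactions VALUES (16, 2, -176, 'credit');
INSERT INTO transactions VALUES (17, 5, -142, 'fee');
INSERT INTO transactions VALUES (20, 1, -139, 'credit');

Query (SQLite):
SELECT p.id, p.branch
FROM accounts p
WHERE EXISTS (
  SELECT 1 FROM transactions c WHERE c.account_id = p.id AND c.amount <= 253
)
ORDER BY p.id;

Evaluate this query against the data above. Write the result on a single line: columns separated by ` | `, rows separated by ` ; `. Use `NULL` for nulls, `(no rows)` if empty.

1 | Hanoi ; 2 | Hanoi ; 4 | Hanoi ; 5 | Oslo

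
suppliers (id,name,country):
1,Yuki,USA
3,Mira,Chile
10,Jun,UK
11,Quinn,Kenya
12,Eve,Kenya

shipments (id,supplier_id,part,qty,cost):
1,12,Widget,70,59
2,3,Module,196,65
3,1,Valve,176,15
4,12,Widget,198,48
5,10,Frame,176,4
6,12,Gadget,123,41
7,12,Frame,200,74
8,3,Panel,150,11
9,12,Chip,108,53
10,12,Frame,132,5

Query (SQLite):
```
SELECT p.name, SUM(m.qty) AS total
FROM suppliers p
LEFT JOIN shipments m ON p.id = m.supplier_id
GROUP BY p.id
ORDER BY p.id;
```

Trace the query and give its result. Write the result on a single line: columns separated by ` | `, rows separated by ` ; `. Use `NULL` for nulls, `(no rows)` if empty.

LEFT JOIN keeps every suppliers row; unmatched ones get NULL for shipments columns.
Group by suppliers.id and compute SUM(m.qty). SUM over an all-NULL group is NULL.
  1: ids {3} → SUM(m.qty)=176
  3: ids {2, 8} → SUM(m.qty)=346
  10: ids {5} → SUM(m.qty)=176
  11: ids {—} → SUM(m.qty)=NULL
  12: ids {1, 4, 6, 7, 9, 10} → SUM(m.qty)=831

Yuki | 176 ; Mira | 346 ; Jun | 176 ; Quinn | NULL ; Eve | 831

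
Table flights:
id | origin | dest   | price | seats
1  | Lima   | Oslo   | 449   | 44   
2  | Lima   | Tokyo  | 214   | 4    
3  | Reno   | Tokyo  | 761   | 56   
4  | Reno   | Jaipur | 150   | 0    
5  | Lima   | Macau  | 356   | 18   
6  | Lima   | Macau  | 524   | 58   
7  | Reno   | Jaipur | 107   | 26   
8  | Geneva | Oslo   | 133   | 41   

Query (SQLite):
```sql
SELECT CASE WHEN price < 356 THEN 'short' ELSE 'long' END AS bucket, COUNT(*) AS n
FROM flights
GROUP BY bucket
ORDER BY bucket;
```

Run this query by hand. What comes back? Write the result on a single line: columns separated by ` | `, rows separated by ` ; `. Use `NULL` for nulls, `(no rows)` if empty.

long | 4 ; short | 4

Bucket rows by price < 356 → 'short' else 'long'; count each bucket.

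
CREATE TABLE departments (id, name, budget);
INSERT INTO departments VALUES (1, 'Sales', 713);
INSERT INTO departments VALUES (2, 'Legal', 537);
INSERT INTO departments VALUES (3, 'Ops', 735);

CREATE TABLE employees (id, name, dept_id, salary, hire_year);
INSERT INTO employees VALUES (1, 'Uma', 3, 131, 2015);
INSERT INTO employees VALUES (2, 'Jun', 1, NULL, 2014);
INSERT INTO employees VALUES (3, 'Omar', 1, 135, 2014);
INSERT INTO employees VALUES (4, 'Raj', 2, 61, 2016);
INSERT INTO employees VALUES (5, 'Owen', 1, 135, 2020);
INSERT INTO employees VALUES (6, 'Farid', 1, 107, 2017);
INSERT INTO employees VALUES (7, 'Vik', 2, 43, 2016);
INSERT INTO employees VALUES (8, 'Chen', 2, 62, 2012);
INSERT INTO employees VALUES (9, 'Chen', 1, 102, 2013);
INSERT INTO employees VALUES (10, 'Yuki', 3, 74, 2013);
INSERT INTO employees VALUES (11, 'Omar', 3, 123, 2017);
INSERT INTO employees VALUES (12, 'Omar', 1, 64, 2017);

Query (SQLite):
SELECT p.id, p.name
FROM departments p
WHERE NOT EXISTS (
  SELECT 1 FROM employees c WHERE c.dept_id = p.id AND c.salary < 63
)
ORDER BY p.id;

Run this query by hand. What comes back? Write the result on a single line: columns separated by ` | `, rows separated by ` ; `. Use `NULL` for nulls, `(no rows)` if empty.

1 | Sales ; 3 | Ops

For each departments row, check whether any employees with matching dept_id has salary < 63.
Keep rows where that is false.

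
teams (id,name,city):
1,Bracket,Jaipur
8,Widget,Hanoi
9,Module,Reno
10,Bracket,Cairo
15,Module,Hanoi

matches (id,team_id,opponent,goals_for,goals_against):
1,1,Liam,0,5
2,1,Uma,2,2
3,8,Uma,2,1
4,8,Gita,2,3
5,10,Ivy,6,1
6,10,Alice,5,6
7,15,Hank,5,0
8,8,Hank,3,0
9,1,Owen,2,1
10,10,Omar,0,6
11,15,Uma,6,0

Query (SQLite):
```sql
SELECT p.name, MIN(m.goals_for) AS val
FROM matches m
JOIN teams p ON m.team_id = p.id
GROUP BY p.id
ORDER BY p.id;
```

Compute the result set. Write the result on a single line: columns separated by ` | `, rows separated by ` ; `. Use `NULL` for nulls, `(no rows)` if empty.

Join each matches row to its teams via team_id.
Group joined rows by teams.id; compute MIN(m.goals_for) per group.
  1: ids {1, 2, 9} → MIN(m.goals_for)=0
  8: ids {3, 4, 8} → MIN(m.goals_for)=2
  10: ids {5, 6, 10} → MIN(m.goals_for)=0
  15: ids {7, 11} → MIN(m.goals_for)=5

Bracket | 0 ; Widget | 2 ; Bracket | 0 ; Module | 5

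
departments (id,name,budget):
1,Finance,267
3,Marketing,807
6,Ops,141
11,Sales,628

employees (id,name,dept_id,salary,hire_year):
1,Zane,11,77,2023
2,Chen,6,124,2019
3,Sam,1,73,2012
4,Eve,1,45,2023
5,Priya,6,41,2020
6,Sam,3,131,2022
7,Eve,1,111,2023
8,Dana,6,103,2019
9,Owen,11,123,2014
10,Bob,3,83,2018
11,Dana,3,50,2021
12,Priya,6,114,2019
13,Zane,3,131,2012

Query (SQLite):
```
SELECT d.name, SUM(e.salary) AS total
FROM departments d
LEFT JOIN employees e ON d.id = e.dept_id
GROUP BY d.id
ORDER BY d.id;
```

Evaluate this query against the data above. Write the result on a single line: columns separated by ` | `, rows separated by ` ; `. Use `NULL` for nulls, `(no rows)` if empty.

LEFT JOIN keeps every departments row; unmatched ones get NULL for employees columns.
Group by departments.id and compute SUM(e.salary). SUM over an all-NULL group is NULL.
  1: ids {3, 4, 7} → SUM(e.salary)=229
  3: ids {6, 10, 11, 13} → SUM(e.salary)=395
  6: ids {2, 5, 8, 12} → SUM(e.salary)=382
  11: ids {1, 9} → SUM(e.salary)=200

Finance | 229 ; Marketing | 395 ; Ops | 382 ; Sales | 200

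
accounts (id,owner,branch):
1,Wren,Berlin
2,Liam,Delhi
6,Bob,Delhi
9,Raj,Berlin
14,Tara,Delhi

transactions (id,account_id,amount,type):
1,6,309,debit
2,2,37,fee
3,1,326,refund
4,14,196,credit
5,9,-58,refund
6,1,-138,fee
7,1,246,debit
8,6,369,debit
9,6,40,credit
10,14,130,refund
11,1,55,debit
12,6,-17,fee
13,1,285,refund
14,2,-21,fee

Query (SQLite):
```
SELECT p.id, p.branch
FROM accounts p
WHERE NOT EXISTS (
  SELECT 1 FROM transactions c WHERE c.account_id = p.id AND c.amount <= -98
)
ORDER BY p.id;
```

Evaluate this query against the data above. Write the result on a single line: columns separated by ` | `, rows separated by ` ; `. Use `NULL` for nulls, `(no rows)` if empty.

For each accounts row, check whether any transactions with matching account_id has amount <= -98.
Keep rows where that is false.

2 | Delhi ; 6 | Delhi ; 9 | Berlin ; 14 | Delhi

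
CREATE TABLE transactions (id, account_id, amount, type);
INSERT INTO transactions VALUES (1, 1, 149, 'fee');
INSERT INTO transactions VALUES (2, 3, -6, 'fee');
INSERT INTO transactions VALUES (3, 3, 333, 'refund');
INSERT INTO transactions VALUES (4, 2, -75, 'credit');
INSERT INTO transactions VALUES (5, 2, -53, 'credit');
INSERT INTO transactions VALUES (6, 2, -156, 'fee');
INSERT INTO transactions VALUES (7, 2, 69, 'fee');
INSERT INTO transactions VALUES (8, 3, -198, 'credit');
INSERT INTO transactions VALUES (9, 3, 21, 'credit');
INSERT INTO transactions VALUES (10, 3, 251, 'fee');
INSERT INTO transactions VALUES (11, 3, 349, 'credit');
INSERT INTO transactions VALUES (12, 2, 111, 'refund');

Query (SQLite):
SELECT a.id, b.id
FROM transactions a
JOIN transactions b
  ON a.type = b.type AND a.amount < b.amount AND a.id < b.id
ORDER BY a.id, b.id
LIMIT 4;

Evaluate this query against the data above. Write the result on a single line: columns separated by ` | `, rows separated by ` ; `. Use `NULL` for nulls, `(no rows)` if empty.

1 | 10 ; 2 | 7 ; 2 | 10 ; 4 | 5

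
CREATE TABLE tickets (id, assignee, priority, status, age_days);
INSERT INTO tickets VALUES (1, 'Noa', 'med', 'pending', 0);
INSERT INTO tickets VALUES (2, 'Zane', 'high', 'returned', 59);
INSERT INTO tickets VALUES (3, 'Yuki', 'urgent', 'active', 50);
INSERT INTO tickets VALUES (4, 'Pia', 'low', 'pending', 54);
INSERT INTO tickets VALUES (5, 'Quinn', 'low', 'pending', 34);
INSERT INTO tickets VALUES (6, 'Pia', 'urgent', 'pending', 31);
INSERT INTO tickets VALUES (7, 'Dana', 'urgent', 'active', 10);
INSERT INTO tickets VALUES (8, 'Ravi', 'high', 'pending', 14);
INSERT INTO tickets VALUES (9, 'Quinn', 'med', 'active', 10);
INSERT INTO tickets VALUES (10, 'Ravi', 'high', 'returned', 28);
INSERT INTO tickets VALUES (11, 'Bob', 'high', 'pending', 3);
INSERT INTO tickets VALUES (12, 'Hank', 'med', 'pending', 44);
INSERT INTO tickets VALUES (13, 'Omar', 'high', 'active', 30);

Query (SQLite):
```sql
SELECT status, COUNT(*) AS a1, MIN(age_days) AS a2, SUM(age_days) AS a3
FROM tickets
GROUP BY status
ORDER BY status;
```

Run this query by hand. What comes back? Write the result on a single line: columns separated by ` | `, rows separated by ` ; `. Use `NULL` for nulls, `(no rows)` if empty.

active | 4 | 10 | 100 ; pending | 7 | 0 | 180 ; returned | 2 | 28 | 87

Group tickets by status.
Per group compute: COUNT(*), MIN(age_days), SUM(age_days).
  active: ids {3, 7, 9, 13} → COUNT(*)=4, MIN(age_days)=10, SUM(age_days)=100
  pending: ids {1, 4, 5, 6, 8, 11, 12} → COUNT(*)=7, MIN(age_days)=0, SUM(age_days)=180
  returned: ids {2, 10} → COUNT(*)=2, MIN(age_days)=28, SUM(age_days)=87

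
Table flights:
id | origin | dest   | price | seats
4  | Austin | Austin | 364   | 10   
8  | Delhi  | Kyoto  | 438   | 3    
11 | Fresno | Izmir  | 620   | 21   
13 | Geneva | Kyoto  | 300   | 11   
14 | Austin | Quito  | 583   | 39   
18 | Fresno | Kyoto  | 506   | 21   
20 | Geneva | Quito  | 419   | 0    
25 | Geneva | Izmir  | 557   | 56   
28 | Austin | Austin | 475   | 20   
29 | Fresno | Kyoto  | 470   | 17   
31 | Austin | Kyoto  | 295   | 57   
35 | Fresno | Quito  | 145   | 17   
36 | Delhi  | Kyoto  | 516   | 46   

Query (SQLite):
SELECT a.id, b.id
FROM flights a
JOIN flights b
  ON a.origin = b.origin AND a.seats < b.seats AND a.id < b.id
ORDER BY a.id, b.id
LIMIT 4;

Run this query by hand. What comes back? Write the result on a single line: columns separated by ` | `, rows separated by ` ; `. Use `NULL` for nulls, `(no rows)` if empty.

4 | 14 ; 4 | 28 ; 4 | 31 ; 8 | 36

Pairs (a,b) with same origin, a.seats < b.seats, a.id < b.id.
origin groups: Austin:{4,14,28,31} Delhi:{8,36} Fresno:{11,18,29,35} Geneva:{13,20,25}
Ordered by (a.id, b.id); first 4.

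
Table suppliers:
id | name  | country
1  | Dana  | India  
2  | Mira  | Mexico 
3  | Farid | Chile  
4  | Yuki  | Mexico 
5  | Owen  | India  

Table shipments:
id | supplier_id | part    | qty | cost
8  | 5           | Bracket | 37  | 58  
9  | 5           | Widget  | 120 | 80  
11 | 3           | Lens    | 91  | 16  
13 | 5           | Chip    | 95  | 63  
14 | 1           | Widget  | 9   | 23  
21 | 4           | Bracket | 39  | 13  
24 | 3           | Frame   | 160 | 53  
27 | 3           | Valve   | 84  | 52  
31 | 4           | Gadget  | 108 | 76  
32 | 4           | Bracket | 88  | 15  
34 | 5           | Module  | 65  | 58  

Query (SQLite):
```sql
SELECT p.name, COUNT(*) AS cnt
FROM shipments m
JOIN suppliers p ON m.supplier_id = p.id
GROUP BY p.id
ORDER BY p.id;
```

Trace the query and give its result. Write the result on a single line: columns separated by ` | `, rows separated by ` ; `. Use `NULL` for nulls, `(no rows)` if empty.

Join each shipments row to its suppliers via supplier_id.
Group joined rows by suppliers.id; compute COUNT(*) per group.
  1: ids {14} → COUNT(*)=1
  3: ids {11, 24, 27} → COUNT(*)=3
  4: ids {21, 31, 32} → COUNT(*)=3
  5: ids {8, 9, 13, 34} → COUNT(*)=4

Dana | 1 ; Farid | 3 ; Yuki | 3 ; Owen | 4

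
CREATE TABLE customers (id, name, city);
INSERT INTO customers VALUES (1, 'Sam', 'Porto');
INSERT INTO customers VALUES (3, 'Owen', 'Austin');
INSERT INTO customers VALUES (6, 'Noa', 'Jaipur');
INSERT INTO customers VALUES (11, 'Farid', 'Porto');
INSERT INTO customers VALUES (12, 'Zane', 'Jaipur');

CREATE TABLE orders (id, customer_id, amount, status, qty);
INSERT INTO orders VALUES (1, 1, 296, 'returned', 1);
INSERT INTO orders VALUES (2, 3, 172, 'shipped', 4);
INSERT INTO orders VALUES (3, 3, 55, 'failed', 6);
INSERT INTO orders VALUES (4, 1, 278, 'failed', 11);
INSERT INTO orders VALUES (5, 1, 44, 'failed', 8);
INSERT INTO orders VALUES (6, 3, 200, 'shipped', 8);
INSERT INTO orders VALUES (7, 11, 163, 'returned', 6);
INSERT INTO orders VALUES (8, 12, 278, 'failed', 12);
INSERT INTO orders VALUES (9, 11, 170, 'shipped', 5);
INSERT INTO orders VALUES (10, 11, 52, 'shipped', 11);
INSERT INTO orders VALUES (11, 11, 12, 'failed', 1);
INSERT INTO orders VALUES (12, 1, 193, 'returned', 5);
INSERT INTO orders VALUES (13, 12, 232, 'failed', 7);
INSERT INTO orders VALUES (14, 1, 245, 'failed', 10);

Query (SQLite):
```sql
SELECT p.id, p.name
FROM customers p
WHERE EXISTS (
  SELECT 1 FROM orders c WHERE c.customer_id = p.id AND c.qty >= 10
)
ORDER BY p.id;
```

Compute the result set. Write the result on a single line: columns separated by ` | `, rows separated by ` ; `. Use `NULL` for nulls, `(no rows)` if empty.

For each customers row, check whether any orders with matching customer_id has qty >= 10.
Keep rows where that is true.

1 | Sam ; 11 | Farid ; 12 | Zane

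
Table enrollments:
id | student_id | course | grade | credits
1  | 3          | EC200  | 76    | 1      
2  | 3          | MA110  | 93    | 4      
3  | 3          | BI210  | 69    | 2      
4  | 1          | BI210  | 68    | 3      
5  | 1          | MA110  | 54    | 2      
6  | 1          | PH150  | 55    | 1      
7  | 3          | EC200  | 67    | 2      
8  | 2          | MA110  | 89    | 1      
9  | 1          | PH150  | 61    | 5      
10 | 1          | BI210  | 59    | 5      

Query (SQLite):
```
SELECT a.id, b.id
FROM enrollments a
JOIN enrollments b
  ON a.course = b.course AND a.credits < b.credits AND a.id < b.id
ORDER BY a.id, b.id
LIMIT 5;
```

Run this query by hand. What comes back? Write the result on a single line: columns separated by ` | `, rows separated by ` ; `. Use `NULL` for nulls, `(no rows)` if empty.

1 | 7 ; 3 | 4 ; 3 | 10 ; 4 | 10 ; 6 | 9

Pairs (a,b) with same course, a.credits < b.credits, a.id < b.id.
course groups: BI210:{3,4,10} EC200:{1,7} MA110:{2,5,8} PH150:{6,9}
Ordered by (a.id, b.id); first 5.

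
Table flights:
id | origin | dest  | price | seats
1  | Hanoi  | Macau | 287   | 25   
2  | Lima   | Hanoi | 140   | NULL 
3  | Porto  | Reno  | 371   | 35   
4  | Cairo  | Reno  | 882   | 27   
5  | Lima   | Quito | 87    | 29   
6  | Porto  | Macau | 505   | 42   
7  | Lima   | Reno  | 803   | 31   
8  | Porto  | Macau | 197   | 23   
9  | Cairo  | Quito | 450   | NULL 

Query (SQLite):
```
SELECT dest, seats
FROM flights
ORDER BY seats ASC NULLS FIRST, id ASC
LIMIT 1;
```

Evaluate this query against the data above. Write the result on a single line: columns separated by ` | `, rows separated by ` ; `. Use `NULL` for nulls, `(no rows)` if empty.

Hanoi | NULL

Sort by seats asc, tiebreak id asc: (NULL, id=2), (NULL, id=9), (23, id=8), (25, id=1) …. Take first 1.
NULLS FIRST: NULL seats rows go before all non-NULL rows (among themselves ordered by id asc).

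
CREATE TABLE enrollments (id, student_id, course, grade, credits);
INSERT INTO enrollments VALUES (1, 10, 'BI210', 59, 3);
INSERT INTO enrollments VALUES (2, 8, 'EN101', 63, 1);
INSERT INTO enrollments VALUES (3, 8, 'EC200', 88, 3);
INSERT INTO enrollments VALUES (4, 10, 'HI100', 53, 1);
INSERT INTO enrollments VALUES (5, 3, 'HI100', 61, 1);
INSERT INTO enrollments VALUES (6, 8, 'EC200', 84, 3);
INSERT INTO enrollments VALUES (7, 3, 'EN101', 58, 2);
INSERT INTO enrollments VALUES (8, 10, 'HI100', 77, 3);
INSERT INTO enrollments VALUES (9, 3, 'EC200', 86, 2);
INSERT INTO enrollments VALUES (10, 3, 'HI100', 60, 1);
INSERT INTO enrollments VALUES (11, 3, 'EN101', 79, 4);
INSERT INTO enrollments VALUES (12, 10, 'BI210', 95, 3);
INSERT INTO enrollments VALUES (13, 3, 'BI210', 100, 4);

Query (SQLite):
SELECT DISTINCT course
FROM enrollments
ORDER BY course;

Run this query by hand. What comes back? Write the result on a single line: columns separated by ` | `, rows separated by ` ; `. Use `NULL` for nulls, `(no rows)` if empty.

Collect distinct course values from enrollments.

BI210 ; EC200 ; EN101 ; HI100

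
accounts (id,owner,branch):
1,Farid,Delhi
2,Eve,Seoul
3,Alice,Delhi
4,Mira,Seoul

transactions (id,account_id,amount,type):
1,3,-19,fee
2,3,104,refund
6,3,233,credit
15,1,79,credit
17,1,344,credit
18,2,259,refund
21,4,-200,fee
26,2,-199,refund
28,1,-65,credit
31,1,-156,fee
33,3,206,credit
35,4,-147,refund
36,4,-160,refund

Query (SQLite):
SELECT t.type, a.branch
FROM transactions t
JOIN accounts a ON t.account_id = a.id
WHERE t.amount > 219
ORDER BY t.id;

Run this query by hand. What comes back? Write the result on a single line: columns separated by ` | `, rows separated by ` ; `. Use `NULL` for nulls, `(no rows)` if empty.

credit | Delhi ; credit | Delhi ; refund | Seoul

Each transactions row matches the accounts row where account_id = accounts.id.
Then keep rows with t.amount > 219.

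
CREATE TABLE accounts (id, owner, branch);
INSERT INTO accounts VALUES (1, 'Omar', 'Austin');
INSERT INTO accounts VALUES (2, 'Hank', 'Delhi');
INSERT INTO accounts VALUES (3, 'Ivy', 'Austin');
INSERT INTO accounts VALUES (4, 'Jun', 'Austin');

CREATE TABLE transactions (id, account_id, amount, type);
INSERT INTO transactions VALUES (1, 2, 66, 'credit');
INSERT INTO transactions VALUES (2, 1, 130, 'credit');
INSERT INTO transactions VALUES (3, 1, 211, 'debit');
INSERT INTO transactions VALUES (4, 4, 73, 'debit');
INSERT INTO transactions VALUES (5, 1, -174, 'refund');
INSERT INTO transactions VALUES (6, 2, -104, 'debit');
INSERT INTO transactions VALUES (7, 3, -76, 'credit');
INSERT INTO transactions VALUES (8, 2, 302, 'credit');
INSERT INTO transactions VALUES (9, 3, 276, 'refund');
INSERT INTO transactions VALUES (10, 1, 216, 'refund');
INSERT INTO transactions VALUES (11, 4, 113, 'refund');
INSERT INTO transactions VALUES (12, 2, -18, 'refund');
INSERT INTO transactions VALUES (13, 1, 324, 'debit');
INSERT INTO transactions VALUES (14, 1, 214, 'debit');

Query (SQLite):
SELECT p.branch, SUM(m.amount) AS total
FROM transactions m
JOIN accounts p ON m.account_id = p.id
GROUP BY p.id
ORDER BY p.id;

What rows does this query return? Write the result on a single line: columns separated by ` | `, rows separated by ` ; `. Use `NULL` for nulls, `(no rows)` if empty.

Austin | 921 ; Delhi | 246 ; Austin | 200 ; Austin | 186

Join each transactions row to its accounts via account_id.
Group joined rows by accounts.id; compute SUM(m.amount) per group.
  1: ids {2, 3, 5, 10, 13, 14} → SUM(m.amount)=921
  2: ids {1, 6, 8, 12} → SUM(m.amount)=246
  3: ids {7, 9} → SUM(m.amount)=200
  4: ids {4, 11} → SUM(m.amount)=186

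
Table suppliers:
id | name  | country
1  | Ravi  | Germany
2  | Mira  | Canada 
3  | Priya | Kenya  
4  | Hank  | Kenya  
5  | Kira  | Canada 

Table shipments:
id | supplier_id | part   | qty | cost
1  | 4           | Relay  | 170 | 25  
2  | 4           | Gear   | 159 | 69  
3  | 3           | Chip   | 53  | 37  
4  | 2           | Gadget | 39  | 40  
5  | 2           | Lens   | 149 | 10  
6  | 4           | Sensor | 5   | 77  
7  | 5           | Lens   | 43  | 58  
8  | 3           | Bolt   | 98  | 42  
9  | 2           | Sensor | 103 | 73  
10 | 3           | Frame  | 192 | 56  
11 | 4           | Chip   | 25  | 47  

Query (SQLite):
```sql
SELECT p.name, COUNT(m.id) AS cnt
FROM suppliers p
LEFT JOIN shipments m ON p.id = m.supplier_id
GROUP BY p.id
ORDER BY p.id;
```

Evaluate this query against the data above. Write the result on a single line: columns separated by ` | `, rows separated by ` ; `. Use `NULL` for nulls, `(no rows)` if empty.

Ravi | 0 ; Mira | 3 ; Priya | 3 ; Hank | 4 ; Kira | 1

LEFT JOIN keeps every suppliers row; unmatched ones get NULL for shipments columns.
Group by suppliers.id and compute COUNT(m.id). COUNT(col) of an all-NULL group is 0.
  1: ids {—} → COUNT(m.id)=0
  2: ids {4, 5, 9} → COUNT(m.id)=3
  3: ids {3, 8, 10} → COUNT(m.id)=3
  4: ids {1, 2, 6, 11} → COUNT(m.id)=4
  5: ids {7} → COUNT(m.id)=1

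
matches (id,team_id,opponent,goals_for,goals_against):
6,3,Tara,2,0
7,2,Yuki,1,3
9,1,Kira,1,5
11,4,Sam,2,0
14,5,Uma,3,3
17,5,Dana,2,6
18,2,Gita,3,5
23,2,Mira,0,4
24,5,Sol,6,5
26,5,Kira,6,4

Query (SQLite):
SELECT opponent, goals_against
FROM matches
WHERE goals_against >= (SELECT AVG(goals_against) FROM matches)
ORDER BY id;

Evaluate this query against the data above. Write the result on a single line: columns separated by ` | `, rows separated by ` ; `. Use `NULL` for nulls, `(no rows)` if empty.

Kira | 5 ; Dana | 6 ; Gita | 5 ; Mira | 4 ; Sol | 5 ; Kira | 4

Scalar subquery: AVG(goals_against) over all matches rows = 3.5.
Keep rows where goals_against >= that value.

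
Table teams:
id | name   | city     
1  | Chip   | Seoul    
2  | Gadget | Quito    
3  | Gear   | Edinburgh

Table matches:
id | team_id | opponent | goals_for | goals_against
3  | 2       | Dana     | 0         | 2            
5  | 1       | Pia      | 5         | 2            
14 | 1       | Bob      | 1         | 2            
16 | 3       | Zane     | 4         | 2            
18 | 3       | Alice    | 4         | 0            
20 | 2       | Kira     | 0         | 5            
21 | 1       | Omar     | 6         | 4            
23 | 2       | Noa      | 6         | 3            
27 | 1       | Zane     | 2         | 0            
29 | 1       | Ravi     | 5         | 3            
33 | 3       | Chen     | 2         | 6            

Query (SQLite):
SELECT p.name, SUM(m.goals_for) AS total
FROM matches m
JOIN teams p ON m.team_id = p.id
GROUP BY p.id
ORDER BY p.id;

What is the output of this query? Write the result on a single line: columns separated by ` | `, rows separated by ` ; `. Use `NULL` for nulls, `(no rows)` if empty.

Chip | 19 ; Gadget | 6 ; Gear | 10

Join each matches row to its teams via team_id.
Group joined rows by teams.id; compute SUM(m.goals_for) per group.
  1: ids {5, 14, 21, 27, 29} → SUM(m.goals_for)=19
  2: ids {3, 20, 23} → SUM(m.goals_for)=6
  3: ids {16, 18, 33} → SUM(m.goals_for)=10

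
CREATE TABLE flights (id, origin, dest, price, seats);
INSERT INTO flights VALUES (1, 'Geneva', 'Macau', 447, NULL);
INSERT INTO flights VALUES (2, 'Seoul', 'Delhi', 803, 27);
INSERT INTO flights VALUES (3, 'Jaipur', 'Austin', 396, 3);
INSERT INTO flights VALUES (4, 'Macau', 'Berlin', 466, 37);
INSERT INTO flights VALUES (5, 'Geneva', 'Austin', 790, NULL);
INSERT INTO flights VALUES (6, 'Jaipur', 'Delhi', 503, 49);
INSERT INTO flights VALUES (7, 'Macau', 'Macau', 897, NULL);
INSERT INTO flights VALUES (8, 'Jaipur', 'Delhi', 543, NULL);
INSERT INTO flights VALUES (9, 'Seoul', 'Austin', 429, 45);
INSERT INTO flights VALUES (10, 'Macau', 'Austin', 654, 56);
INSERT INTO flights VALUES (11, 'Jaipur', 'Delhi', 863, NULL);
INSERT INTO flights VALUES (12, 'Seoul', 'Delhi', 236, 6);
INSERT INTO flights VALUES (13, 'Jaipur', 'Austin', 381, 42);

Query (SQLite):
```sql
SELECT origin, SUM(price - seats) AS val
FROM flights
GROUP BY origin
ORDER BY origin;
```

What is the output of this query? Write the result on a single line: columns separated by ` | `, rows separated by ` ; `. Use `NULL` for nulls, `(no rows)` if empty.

For each row compute price - seats.
Group by origin; take SUM of the expression per group.
  Geneva: ids {1, 5} → SUM(price - seats)=NULL
  Jaipur: ids {3, 6, 8, 11, 13} → SUM(price - seats)=1186
  Macau: ids {4, 7, 10} → SUM(price - seats)=1027
  Seoul: ids {2, 9, 12} → SUM(price - seats)=1390

Geneva | NULL ; Jaipur | 1186 ; Macau | 1027 ; Seoul | 1390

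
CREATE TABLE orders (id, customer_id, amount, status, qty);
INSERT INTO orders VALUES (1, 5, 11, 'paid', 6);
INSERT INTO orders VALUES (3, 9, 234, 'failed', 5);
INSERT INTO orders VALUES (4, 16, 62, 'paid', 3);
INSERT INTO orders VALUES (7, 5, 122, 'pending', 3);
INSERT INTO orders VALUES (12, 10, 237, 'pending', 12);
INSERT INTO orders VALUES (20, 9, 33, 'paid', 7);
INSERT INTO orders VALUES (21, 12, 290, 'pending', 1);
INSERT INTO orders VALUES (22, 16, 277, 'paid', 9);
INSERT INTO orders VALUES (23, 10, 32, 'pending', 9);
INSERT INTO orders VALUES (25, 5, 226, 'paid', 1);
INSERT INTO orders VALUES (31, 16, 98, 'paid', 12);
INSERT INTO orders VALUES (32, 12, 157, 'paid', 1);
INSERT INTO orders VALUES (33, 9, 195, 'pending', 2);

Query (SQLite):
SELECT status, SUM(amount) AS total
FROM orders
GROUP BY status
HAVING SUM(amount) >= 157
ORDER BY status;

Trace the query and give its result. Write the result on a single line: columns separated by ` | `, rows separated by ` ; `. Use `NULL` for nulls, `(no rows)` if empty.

failed | 234 ; paid | 864 ; pending | 876

Partition orders by status; compute SUM(amount) within each group.
HAVING: keep groups where SUM(amount) >= 157.
  failed: ids {3} → SUM(amount)=234
  paid: ids {1, 4, 20, 22, 25, 31, 32} → SUM(amount)=864
  pending: ids {7, 12, 21, 23, 33} → SUM(amount)=876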